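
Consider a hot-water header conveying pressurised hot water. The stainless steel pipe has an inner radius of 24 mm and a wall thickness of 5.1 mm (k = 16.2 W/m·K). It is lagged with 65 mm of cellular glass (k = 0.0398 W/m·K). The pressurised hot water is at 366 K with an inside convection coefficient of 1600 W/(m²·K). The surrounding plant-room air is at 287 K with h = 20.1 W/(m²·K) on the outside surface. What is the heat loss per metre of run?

Radial resistances (cylindrical: R_cond = ln(r_o/r_i)/(2πkL), R_conv = 1/(h·2πrL)):
R_inner film = 1/(h_i·2πr₁L) = 1/(1600×2π×0.024×1) = 0.004145 K/W
R_stainless steel pipe wall = ln(29.1/24)/(2π×16.2×1) = 0.001893 K/W
R_cellular glass = ln(94.1/29.1)/(2π×0.0398×1) = 4.693 K/W
R_outer film = 1/(h_o·2πr_oL) = 1/(20.1×2π×0.0941×1) = 0.08415 K/W
R_total = 4.783 K/W
Q = ΔT/R_total = 79/4.783

q′ ≈ 16.5 W/m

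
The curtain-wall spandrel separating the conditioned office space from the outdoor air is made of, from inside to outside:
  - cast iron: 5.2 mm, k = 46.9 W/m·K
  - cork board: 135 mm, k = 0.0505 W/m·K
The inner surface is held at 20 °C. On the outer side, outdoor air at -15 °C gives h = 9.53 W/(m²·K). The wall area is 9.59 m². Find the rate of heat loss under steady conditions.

Model the wall as resistances in series:
R_cast iron = L/(kA) = 0.0052/(46.9×9.59) = 1.156×10^-5 K/W
R_cork board = L/(kA) = 0.135/(0.0505×9.59) = 0.2788 K/W
R_outer film = 1/(h_o·A) = 1/(9.53×9.59) = 0.01094 K/W
R_total = 0.2897 K/W
Q = ΔT / R_total = 35 / 0.2897

Q ≈ 121 W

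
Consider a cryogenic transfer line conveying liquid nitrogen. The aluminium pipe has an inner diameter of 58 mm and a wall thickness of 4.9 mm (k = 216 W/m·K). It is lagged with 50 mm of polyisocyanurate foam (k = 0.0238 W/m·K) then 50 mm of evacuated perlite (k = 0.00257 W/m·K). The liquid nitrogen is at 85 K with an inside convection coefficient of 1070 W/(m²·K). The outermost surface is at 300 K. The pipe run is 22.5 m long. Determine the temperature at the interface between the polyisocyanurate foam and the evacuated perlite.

T ≈ 122 K

For a radial system each layer contributes R = ln(r_out/r_in)/(2πkL); films add R = 1/(hA).
R_inner film = 1/(h_i·2πr₁L) = 1/(1070×2π×0.029×22.5) = 2.28×10^-4 K/W
R_aluminium pipe wall = ln(33.9/29)/(2π×216×22.5) = 5.113×10^-6 K/W
R_polyisocyanurate foam = ln(83.9/33.9)/(2π×0.0238×22.5) = 0.2693 K/W
R_evacuated perlite = ln(133.9/83.9)/(2π×0.00257×22.5) = 1.287 K/W
R_total = 1.556 K/W
Q = ΔT/R_total = 215/1.556
Q = 138 W
T_interface = T_inner + Q·ΣR(inner→interface) = 85 + 138×0.2696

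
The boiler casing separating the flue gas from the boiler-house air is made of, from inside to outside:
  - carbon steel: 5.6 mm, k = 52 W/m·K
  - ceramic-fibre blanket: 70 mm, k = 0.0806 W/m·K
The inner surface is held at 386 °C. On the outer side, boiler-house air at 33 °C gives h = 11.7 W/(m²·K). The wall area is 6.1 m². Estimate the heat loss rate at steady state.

Q ≈ 2260 W

Thermal resistances in series:
R_carbon steel = L/(kA) = 0.0056/(52×6.1) = 1.765×10^-5 K/W
R_ceramic-fibre blanket = L/(kA) = 0.07/(0.0806×6.1) = 0.1424 K/W
R_outer film = 1/(h_o·A) = 1/(11.7×6.1) = 0.01401 K/W
R_total = 0.1564 K/W
Q = ΔT / R_total = 353 / 0.1564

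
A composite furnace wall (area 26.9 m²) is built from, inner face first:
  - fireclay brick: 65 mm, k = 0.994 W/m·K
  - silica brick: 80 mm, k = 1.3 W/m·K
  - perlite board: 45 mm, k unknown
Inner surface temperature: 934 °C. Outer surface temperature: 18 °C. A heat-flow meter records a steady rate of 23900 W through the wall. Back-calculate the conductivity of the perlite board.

Using the resistance-network approach (series):
R_fireclay brick = L/(kA) = 0.065/(0.994×26.9) = 0.002431 K/W
R_silica brick = L/(kA) = 0.08/(1.3×26.9) = 0.002288 K/W
Sum of known resistances R_other = 0.004719 K/W
Total R = ΔT/Q = 916/23900 = 0.03833 K/W
R_perlite board = R_total − R_other = 0.03361 K/W
k = L/(R·A) = 0.045/(0.03361×26.9)

k ≈ 0.0498 W/(m·K)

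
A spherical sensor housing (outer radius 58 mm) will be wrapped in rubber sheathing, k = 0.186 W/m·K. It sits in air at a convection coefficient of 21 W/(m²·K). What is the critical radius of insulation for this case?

r_cr ≈ 17.7 mm

For a sphere r_cr = 2k/h = 2×0.186/21
r_cr = 17.7 mm; since the bare radius (58 mm) is above r_cr, any added insulation will reduce heat loss.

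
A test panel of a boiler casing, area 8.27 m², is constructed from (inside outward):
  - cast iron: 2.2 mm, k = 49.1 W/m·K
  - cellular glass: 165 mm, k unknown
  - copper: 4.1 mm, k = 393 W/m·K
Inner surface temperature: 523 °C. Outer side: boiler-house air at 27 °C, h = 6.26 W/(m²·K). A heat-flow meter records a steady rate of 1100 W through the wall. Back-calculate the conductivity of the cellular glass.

k ≈ 0.0462 W/(m·K)

Series thermal resistances:
R_cast iron = L/(kA) = 0.0022/(49.1×8.27) = 5.418×10^-6 K/W
R_copper = L/(kA) = 0.0041/(393×8.27) = 1.261×10^-6 K/W
R_outer film = 1/(h_o·A) = 1/(6.26×8.27) = 0.01932 K/W
Sum of known resistances R_other = 0.01932 K/W
Total R = ΔT/Q = 496/1100 = 0.4509 K/W
R_cellular glass = R_total − R_other = 0.4316 K/W
k = L/(R·A) = 0.165/(0.4316×8.27)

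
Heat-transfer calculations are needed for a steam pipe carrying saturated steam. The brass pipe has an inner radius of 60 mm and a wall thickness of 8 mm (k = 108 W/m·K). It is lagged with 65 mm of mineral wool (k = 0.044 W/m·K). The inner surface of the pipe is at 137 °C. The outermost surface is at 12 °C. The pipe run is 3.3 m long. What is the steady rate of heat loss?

Q ≈ 170 W

Radial resistances (cylindrical: R_cond = ln(r_o/r_i)/(2πkL), R_conv = 1/(h·2πrL)):
R_brass pipe wall = ln(68/60)/(2π×108×3.3) = 5.589×10^-5 K/W
R_mineral wool = ln(133/68)/(2π×0.044×3.3) = 0.7353 K/W
R_total = 0.7354 K/W
Q = ΔT/R_total = 125/0.7354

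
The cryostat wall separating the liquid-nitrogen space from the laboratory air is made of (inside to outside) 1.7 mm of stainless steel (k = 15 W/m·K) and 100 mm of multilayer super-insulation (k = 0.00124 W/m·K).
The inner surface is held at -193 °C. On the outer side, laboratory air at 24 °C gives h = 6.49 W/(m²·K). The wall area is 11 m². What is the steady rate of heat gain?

Series thermal resistances:
R_stainless steel = L/(kA) = 0.0017/(15×11) = 1.03×10^-5 K/W
R_multilayer super-insulation = L/(kA) = 0.1/(0.00124×11) = 7.331 K/W
R_outer film = 1/(h_o·A) = 1/(6.49×11) = 0.01401 K/W
R_total = 7.345 K/W
Q = ΔT / R_total = 217 / 7.345

Q ≈ 29.5 W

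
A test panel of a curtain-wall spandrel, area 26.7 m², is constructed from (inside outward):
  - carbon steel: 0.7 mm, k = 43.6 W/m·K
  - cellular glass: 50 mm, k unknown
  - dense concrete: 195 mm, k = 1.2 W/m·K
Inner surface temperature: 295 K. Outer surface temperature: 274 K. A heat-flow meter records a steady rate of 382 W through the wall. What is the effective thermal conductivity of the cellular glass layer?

k ≈ 0.0383 W/(m·K)

Treating each layer as a thermal resistance in series:
R_carbon steel = L/(kA) = 0.0007/(43.6×26.7) = 6.013×10^-7 K/W
R_dense concrete = L/(kA) = 0.195/(1.2×26.7) = 0.006086 K/W
Sum of known resistances R_other = 0.006087 K/W
Total R = ΔT/Q = 21/382 = 0.05497 K/W
R_cellular glass = R_total − R_other = 0.04889 K/W
k = L/(R·A) = 0.05/(0.04889×26.7)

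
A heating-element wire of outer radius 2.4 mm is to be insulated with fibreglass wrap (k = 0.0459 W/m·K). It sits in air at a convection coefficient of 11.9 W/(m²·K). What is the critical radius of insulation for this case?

For a cylinder r_cr = k/h = 0.0459/11.9
r_cr = 3.86 mm; since the bare radius (2.4 mm) is below r_cr, adding a thin layer of insulation will *increase* heat loss.

r_cr ≈ 3.86 mm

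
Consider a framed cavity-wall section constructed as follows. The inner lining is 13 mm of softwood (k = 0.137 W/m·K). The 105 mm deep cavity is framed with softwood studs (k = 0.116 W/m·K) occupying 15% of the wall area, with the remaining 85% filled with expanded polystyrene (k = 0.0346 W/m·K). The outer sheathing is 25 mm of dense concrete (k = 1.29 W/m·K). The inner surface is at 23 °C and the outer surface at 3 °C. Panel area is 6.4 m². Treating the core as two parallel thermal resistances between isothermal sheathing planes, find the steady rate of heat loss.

Sheathing layers in series; stud and cavity paths in parallel between them.
R_inner = 0.013/(0.137×6.4) = 0.01483 K/W
R_stud  = 0.105/(0.116×0.15×6.4) = 0.9429 K/W
R_cav   = 0.105/(0.0346×0.85×6.4) = 0.5578 K/W
1/R_core = 1/R_stud + 1/R_cav → R_core = 0.3505 K/W
R_outer = 0.025/(1.29×6.4) = 0.003028 K/W
R_total = 0.3683 K/W
Q = ΔT/R_total = 20/0.3683

Q ≈ 54.3 W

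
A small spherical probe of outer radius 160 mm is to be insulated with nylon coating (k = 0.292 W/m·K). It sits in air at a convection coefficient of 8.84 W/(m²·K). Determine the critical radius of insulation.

r_cr ≈ 66.1 mm

For a sphere r_cr = 2k/h = 2×0.292/8.84
r_cr = 66.1 mm; since the bare radius (160 mm) is above r_cr, any added insulation will reduce heat loss.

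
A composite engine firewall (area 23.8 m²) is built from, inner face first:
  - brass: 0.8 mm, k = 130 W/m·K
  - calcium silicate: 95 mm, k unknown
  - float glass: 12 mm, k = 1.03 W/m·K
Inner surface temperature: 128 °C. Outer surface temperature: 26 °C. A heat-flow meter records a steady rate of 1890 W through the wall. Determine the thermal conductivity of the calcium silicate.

Treating each layer as a thermal resistance in series:
R_brass = L/(kA) = 0.0008/(130×23.8) = 2.586×10^-7 K/W
R_float glass = L/(kA) = 0.012/(1.03×23.8) = 4.895×10^-4 K/W
Sum of known resistances R_other = 4.898×10^-4 K/W
Total R = ΔT/Q = 102/1890 = 0.05397 K/W
R_calcium silicate = R_total − R_other = 0.05348 K/W
k = L/(R·A) = 0.095/(0.05348×23.8)

k ≈ 0.0746 W/(m·K)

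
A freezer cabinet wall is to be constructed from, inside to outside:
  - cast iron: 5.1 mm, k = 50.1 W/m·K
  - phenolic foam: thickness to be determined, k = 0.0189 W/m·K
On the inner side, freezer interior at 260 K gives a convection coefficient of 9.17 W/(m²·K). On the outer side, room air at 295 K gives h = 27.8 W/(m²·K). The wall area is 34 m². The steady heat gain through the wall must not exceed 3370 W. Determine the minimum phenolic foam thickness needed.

L ≈ 3.93 mm

Series thermal resistances:
R_inner film = 1/(h_i·A) = 1/(9.17×34) = 0.003207 K/W
R_cast iron = L/(kA) = 0.0051/(50.1×34) = 2.994×10^-6 K/W
R_outer film = 1/(h_o·A) = 1/(27.8×34) = 0.001058 K/W
Sum of the known resistances R_other = 0.004268 K/W
Required total resistance R_tot = ΔT/Q_allow = 35/3370 = 0.01039 K/W
R_phenolic foam = R_tot − R_other = 0.006117 K/W
L = R·k·A = 0.006117×0.0189×34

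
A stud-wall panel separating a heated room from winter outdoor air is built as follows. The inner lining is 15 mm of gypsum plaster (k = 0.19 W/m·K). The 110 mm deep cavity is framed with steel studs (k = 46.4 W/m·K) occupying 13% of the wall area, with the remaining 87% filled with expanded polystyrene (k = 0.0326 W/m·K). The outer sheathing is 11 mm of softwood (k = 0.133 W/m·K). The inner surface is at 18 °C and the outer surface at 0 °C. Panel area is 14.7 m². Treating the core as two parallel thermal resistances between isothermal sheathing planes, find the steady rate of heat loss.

Q ≈ 1470 W

Sheathing layers in series; stud and cavity paths in parallel between them.
R_inner = 0.015/(0.19×14.7) = 0.005371 K/W
R_stud  = 0.11/(46.4×0.13×14.7) = 0.001241 K/W
R_cav   = 0.11/(0.0326×0.87×14.7) = 0.2638 K/W
1/R_core = 1/R_stud + 1/R_cav → R_core = 0.001235 K/W
R_outer = 0.011/(0.133×14.7) = 0.005626 K/W
R_total = 0.01223 K/W
Q = ΔT/R_total = 18/0.01223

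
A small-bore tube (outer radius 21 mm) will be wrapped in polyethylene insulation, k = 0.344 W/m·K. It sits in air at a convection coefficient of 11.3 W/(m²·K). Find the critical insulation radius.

r_cr ≈ 30.4 mm

For a cylinder r_cr = k/h = 0.344/11.3
r_cr = 30.4 mm; since the bare radius (21 mm) is below r_cr, adding a thin layer of insulation will *increase* heat loss.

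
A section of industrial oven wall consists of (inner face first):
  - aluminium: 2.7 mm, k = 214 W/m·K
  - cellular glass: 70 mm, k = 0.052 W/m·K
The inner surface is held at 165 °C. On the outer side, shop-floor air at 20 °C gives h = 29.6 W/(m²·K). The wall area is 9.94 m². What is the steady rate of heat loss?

Treating each layer as a thermal resistance in series:
R_aluminium = L/(kA) = 0.0027/(214×9.94) = 1.269×10^-6 K/W
R_cellular glass = L/(kA) = 0.07/(0.052×9.94) = 0.1354 K/W
R_outer film = 1/(h_o·A) = 1/(29.6×9.94) = 0.003399 K/W
R_total = 0.1388 K/W
Q = ΔT / R_total = 145 / 0.1388

Q ≈ 1040 W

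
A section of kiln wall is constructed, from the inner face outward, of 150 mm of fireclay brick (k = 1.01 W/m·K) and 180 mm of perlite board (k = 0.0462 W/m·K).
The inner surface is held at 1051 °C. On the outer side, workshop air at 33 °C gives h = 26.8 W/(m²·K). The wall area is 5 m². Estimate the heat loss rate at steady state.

Q ≈ 1250 W

Model the wall as resistances in series:
R_fireclay brick = L/(kA) = 0.15/(1.01×5) = 0.0297 K/W
R_perlite board = L/(kA) = 0.18/(0.0462×5) = 0.7792 K/W
R_outer film = 1/(h_o·A) = 1/(26.8×5) = 0.007463 K/W
R_total = 0.8164 K/W
Q = ΔT / R_total = 1018 / 0.8164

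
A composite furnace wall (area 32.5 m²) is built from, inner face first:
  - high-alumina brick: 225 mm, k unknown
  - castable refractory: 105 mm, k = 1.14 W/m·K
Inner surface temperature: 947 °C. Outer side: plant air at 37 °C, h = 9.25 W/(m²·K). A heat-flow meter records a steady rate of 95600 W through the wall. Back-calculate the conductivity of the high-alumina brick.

Treating each layer as a thermal resistance in series:
R_castable refractory = L/(kA) = 0.105/(1.14×32.5) = 0.002834 K/W
R_outer film = 1/(h_o·A) = 1/(9.25×32.5) = 0.003326 K/W
Sum of known resistances R_other = 0.00616 K/W
Total R = ΔT/Q = 910/95600 = 0.009519 K/W
R_high-alumina brick = R_total − R_other = 0.003358 K/W
k = L/(R·A) = 0.225/(0.003358×32.5)

k ≈ 2.06 W/(m·K)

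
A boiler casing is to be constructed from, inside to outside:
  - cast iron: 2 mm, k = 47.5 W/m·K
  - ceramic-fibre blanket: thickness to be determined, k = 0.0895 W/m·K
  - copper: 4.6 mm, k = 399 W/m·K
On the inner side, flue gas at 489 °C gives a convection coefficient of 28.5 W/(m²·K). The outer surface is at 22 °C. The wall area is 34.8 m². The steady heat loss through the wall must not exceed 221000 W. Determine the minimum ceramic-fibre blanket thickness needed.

L ≈ 3.44 mm

Model the wall as resistances in series:
R_inner film = 1/(h_i·A) = 1/(28.5×34.8) = 0.001008 K/W
R_cast iron = L/(kA) = 0.002/(47.5×34.8) = 1.21×10^-6 K/W
R_copper = L/(kA) = 0.0046/(399×34.8) = 3.313×10^-7 K/W
Sum of the known resistances R_other = 0.00101 K/W
Required total resistance R_tot = ΔT/Q_allow = 467/221000 = 0.002113 K/W
R_ceramic-fibre blanket = R_tot − R_other = 0.001103 K/W
L = R·k·A = 0.001103×0.0895×34.8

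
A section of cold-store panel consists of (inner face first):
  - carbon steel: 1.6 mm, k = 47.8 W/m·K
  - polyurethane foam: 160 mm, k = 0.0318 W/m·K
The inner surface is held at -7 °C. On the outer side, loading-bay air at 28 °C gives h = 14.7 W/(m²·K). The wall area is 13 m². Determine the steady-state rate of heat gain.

Using the resistance-network approach (series):
R_carbon steel = L/(kA) = 0.0016/(47.8×13) = 2.575×10^-6 K/W
R_polyurethane foam = L/(kA) = 0.16/(0.0318×13) = 0.387 K/W
R_outer film = 1/(h_o·A) = 1/(14.7×13) = 0.005233 K/W
R_total = 0.3923 K/W
Q = ΔT / R_total = 35 / 0.3923

Q ≈ 89.2 W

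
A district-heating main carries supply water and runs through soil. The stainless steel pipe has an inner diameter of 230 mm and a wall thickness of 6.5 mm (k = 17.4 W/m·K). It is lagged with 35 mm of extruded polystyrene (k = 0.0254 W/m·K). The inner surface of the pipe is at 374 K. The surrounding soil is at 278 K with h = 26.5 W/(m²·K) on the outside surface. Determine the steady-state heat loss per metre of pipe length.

For a radial system each layer contributes R = ln(r_out/r_in)/(2πkL); films add R = 1/(hA).
R_stainless steel pipe wall = ln(121.5/115)/(2π×17.4×1) = 5.029×10^-4 K/W
R_extruded polystyrene = ln(156.5/121.5)/(2π×0.0254×1) = 1.586 K/W
R_outer film = 1/(h_o·2πr_oL) = 1/(26.5×2π×0.1565×1) = 0.03838 K/W
R_total = 1.625 K/W
Q = ΔT/R_total = 96/1.625

q′ ≈ 59.1 W/m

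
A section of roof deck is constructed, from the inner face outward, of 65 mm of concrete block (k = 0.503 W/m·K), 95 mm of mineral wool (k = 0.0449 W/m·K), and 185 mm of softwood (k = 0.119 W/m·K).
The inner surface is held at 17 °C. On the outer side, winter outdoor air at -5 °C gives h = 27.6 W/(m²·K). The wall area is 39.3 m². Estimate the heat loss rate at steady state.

Model the wall as resistances in series:
R_concrete block = L/(kA) = 0.065/(0.503×39.3) = 0.003288 K/W
R_mineral wool = L/(kA) = 0.095/(0.0449×39.3) = 0.05384 K/W
R_softwood = L/(kA) = 0.185/(0.119×39.3) = 0.03956 K/W
R_outer film = 1/(h_o·A) = 1/(27.6×39.3) = 9.219×10^-4 K/W
R_total = 0.09761 K/W
Q = ΔT / R_total = 22 / 0.09761

Q ≈ 225 W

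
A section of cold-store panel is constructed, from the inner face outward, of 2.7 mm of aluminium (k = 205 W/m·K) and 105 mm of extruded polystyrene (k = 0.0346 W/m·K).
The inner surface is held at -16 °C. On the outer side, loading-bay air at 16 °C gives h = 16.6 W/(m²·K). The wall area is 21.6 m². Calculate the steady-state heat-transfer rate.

Model the wall as resistances in series:
R_aluminium = L/(kA) = 0.0027/(205×21.6) = 6.098×10^-7 K/W
R_extruded polystyrene = L/(kA) = 0.105/(0.0346×21.6) = 0.1405 K/W
R_outer film = 1/(h_o·A) = 1/(16.6×21.6) = 0.002789 K/W
R_total = 0.1433 K/W
Q = ΔT / R_total = 32 / 0.1433

Q ≈ 223 W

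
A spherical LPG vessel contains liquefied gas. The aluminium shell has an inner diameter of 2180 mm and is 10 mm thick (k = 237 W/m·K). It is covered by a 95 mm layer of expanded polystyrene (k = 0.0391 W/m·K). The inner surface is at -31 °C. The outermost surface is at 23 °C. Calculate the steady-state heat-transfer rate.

Q ≈ 367 W

Each spherical layer contributes R = (1/r_i − 1/r_o)/(4πk):
R_aluminium shell = (1/1.09 − 1/1.1)/(4π×237) = 2.8×10^-6 K/W
R_expanded polystyrene = (1/1.1 − 1/1.195)/(4π×0.0391) = 0.1471 K/W
R_total = 0.1471 K/W
Q = ΔT/R_total = 54/0.1471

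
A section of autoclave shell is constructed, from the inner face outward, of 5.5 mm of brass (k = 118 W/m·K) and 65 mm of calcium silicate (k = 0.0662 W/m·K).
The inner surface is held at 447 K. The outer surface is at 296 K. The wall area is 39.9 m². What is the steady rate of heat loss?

Model the wall as resistances in series:
R_brass = L/(kA) = 0.0055/(118×39.9) = 1.168×10^-6 K/W
R_calcium silicate = L/(kA) = 0.065/(0.0662×39.9) = 0.02461 K/W
R_total = 0.02461 K/W
Q = ΔT / R_total = 151 / 0.02461

Q ≈ 6140 W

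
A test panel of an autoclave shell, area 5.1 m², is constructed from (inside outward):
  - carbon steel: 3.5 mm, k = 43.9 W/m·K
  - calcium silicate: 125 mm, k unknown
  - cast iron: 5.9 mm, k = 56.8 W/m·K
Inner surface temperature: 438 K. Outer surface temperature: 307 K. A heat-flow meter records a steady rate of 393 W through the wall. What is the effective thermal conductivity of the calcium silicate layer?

Treating each layer as a thermal resistance in series:
R_carbon steel = L/(kA) = 0.0035/(43.9×5.1) = 1.563×10^-5 K/W
R_cast iron = L/(kA) = 0.0059/(56.8×5.1) = 2.037×10^-5 K/W
Sum of known resistances R_other = 3.6×10^-5 K/W
Total R = ΔT/Q = 131/393 = 0.3333 K/W
R_calcium silicate = R_total − R_other = 0.3333 K/W
k = L/(R·A) = 0.125/(0.3333×5.1)

k ≈ 0.0735 W/(m·K)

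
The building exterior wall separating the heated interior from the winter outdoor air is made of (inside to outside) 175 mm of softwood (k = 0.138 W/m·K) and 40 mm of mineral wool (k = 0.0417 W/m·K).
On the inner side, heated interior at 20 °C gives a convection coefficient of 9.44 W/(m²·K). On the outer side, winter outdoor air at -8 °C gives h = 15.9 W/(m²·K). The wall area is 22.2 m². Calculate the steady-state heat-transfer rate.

Model the wall as resistances in series:
R_inner film = 1/(h_i·A) = 1/(9.44×22.2) = 0.004772 K/W
R_softwood = L/(kA) = 0.175/(0.138×22.2) = 0.05712 K/W
R_mineral wool = L/(kA) = 0.04/(0.0417×22.2) = 0.04321 K/W
R_outer film = 1/(h_o·A) = 1/(15.9×22.2) = 0.002833 K/W
R_total = 0.1079 K/W
Q = ΔT / R_total = 28 / 0.1079

Q ≈ 259 W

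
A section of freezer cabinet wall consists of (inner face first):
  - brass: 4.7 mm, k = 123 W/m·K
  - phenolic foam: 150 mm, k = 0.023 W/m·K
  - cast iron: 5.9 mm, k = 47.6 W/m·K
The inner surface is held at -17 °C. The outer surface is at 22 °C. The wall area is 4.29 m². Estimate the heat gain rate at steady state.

Q ≈ 25.7 W

Using the resistance-network approach (series):
R_brass = L/(kA) = 0.0047/(123×4.29) = 8.907×10^-6 K/W
R_phenolic foam = L/(kA) = 0.15/(0.023×4.29) = 1.52 K/W
R_cast iron = L/(kA) = 0.0059/(47.6×4.29) = 2.889×10^-5 K/W
R_total = 1.52 K/W
Q = ΔT / R_total = 39 / 1.52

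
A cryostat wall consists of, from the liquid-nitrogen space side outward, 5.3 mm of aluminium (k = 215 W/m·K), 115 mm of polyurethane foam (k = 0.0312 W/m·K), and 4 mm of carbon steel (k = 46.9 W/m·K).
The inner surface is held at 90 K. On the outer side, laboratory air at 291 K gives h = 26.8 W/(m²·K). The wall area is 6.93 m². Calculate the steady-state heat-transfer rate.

Q ≈ 374 W

Model the wall as resistances in series:
R_aluminium = L/(kA) = 0.0053/(215×6.93) = 3.557×10^-6 K/W
R_polyurethane foam = L/(kA) = 0.115/(0.0312×6.93) = 0.5319 K/W
R_carbon steel = L/(kA) = 0.004/(46.9×6.93) = 1.231×10^-5 K/W
R_outer film = 1/(h_o·A) = 1/(26.8×6.93) = 0.005384 K/W
R_total = 0.5373 K/W
Q = ΔT / R_total = 201 / 0.5373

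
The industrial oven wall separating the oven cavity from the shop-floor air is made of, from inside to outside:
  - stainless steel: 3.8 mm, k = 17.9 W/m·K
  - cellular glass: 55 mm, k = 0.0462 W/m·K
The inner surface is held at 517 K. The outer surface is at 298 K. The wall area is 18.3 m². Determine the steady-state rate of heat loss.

Model the wall as resistances in series:
R_stainless steel = L/(kA) = 0.0038/(17.9×18.3) = 1.16×10^-5 K/W
R_cellular glass = L/(kA) = 0.055/(0.0462×18.3) = 0.06505 K/W
R_total = 0.06506 K/W
Q = ΔT / R_total = 219 / 0.06506

Q ≈ 3370 W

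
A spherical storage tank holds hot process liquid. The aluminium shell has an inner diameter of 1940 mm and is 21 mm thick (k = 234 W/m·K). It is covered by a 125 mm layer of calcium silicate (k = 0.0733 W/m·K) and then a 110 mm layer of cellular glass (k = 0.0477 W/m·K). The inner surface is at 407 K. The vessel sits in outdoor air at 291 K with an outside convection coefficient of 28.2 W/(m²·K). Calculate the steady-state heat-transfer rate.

For a spherical shell R = (1/r₁ − 1/r₂)/(4πk); film R = 1/(h·4πr²). In series:
R_aluminium shell = (1/0.97 − 1/0.991)/(4π×234) = 7.429×10^-6 K/W
R_calcium silicate = (1/0.991 − 1/1.116)/(4π×0.0733) = 0.1227 K/W
R_cellular glass = (1/1.116 − 1/1.226)/(4π×0.0477) = 0.1341 K/W
R_outer film = 1/(h·4πr_o²) = 1/(28.2×4π×1.226²) = 0.001877 K/W
R_total = 0.2587 K/W
Q = ΔT/R_total = 116/0.2587

Q ≈ 448 W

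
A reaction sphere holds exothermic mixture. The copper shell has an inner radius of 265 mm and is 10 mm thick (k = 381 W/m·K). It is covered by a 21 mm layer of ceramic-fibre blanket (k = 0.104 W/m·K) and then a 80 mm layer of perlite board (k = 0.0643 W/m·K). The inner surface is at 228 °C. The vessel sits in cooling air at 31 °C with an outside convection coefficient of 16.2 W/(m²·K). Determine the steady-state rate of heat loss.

Q ≈ 176 W

For a spherical shell R = (1/r₁ − 1/r₂)/(4πk); film R = 1/(h·4πr²). In series:
R_copper shell = (1/0.265 − 1/0.275)/(4π×381) = 2.866×10^-5 K/W
R_ceramic-fibre blanket = (1/0.275 − 1/0.296)/(4π×0.104) = 0.1974 K/W
R_perlite board = (1/0.296 − 1/0.376)/(4π×0.0643) = 0.8896 K/W
R_outer film = 1/(h·4πr_o²) = 1/(16.2×4π×0.376²) = 0.03475 K/W
R_total = 1.122 K/W
Q = ΔT/R_total = 197/1.122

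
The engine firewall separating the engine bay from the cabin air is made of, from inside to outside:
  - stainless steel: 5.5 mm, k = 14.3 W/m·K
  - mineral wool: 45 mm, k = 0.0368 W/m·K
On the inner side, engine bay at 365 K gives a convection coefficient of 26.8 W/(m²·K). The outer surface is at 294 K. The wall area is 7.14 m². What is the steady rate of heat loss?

Treating each layer as a thermal resistance in series:
R_inner film = 1/(h_i·A) = 1/(26.8×7.14) = 0.005226 K/W
R_stainless steel = L/(kA) = 0.0055/(14.3×7.14) = 5.387×10^-5 K/W
R_mineral wool = L/(kA) = 0.045/(0.0368×7.14) = 0.1713 K/W
R_total = 0.1765 K/W
Q = ΔT / R_total = 71 / 0.1765

Q ≈ 402 W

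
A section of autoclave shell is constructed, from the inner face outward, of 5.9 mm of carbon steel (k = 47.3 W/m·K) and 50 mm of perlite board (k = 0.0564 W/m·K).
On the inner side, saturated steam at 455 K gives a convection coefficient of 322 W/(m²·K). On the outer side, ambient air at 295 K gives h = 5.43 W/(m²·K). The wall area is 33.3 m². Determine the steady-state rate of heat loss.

Using the resistance-network approach (series):
R_inner film = 1/(h_i·A) = 1/(322×33.3) = 9.326×10^-5 K/W
R_carbon steel = L/(kA) = 0.0059/(47.3×33.3) = 3.746×10^-6 K/W
R_perlite board = L/(kA) = 0.05/(0.0564×33.3) = 0.02662 K/W
R_outer film = 1/(h_o·A) = 1/(5.43×33.3) = 0.00553 K/W
R_total = 0.03225 K/W
Q = ΔT / R_total = 160 / 0.03225

Q ≈ 4960 W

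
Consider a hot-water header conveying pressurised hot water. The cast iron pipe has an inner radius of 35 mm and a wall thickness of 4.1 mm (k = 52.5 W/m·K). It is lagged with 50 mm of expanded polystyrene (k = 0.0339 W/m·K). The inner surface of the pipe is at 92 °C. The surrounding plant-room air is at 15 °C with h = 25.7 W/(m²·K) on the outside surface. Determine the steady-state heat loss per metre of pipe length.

q′ ≈ 19.6 W/m

Treating each annulus and film as a series resistance:
R_cast iron pipe wall = ln(39.1/35)/(2π×52.5×1) = 3.358×10^-4 K/W
R_expanded polystyrene = ln(89.1/39.1)/(2π×0.0339×1) = 3.867 K/W
R_outer film = 1/(h_o·2πr_oL) = 1/(25.7×2π×0.0891×1) = 0.0695 K/W
R_total = 3.937 K/W
Q = ΔT/R_total = 77/3.937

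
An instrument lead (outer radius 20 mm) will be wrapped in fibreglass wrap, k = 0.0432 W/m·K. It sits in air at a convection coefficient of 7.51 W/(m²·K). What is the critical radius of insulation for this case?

r_cr ≈ 5.75 mm

For a cylinder r_cr = k/h = 0.0432/7.51
r_cr = 5.75 mm; since the bare radius (20 mm) is above r_cr, any added insulation will reduce heat loss.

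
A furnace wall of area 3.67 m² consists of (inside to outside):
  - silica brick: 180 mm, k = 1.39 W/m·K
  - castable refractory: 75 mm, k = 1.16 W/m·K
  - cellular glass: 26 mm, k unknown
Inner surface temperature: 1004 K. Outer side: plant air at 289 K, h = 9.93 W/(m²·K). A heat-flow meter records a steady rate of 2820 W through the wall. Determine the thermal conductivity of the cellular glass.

Series thermal resistances:
R_silica brick = L/(kA) = 0.18/(1.39×3.67) = 0.03529 K/W
R_castable refractory = L/(kA) = 0.075/(1.16×3.67) = 0.01762 K/W
R_outer film = 1/(h_o·A) = 1/(9.93×3.67) = 0.02744 K/W
Sum of known resistances R_other = 0.08034 K/W
Total R = ΔT/Q = 715/2820 = 0.2535 K/W
R_cellular glass = R_total − R_other = 0.1732 K/W
k = L/(R·A) = 0.026/(0.1732×3.67)

k ≈ 0.0409 W/(m·K)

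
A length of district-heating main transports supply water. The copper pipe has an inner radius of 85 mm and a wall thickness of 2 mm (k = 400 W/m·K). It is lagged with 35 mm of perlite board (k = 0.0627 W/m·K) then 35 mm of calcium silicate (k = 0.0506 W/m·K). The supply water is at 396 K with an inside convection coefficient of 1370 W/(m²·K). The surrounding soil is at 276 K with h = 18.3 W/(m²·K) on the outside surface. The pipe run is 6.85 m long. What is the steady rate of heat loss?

Q ≈ 481 W

Cylindrical conduction, so R = ln(r₂/r₁)/(2πkL) per layer, in series:
R_inner film = 1/(h_i·2πr₁L) = 1/(1370×2π×0.085×6.85) = 1.995×10^-4 K/W
R_copper pipe wall = ln(87/85)/(2π×400×6.85) = 1.351×10^-6 K/W
R_perlite board = ln(122/87)/(2π×0.0627×6.85) = 0.1253 K/W
R_calcium silicate = ln(157/122)/(2π×0.0506×6.85) = 0.1158 K/W
R_outer film = 1/(h_o·2πr_oL) = 1/(18.3×2π×0.157×6.85) = 0.008087 K/W
R_total = 0.2494 K/W
Q = ΔT/R_total = 120/0.2494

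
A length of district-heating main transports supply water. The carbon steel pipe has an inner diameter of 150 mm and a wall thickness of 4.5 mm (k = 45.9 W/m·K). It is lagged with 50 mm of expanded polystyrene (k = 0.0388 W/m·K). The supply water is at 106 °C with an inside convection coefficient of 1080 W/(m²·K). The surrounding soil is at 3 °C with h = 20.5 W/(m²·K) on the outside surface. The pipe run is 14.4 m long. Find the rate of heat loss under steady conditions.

For a radial system each layer contributes R = ln(r_out/r_in)/(2πkL); films add R = 1/(hA).
R_inner film = 1/(h_i·2πr₁L) = 1/(1080×2π×0.075×14.4) = 1.364×10^-4 K/W
R_carbon steel pipe wall = ln(79.5/75)/(2π×45.9×14.4) = 1.403×10^-5 K/W
R_expanded polystyrene = ln(129.5/79.5)/(2π×0.0388×14.4) = 0.139 K/W
R_outer film = 1/(h_o·2πr_oL) = 1/(20.5×2π×0.1295×14.4) = 0.004163 K/W
R_total = 0.1433 K/W
Q = ΔT/R_total = 103/0.1433

Q ≈ 719 W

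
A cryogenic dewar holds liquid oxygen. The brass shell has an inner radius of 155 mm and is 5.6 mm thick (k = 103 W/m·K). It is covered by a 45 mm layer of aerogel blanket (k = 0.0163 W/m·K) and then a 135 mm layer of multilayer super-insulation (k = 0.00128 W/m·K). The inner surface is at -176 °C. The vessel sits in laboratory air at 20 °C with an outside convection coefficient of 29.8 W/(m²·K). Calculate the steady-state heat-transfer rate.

Radial (spherical) resistances in series:
R_brass shell = (1/0.155 − 1/0.1606)/(4π×103) = 1.738×10^-4 K/W
R_aerogel blanket = (1/0.1606 − 1/0.2056)/(4π×0.0163) = 6.653 K/W
R_multilayer super-insulation = (1/0.2056 − 1/0.3406)/(4π×0.00128) = 119.9 K/W
R_outer film = 1/(h·4πr_o²) = 1/(29.8×4π×0.3406²) = 0.02302 K/W
R_total = 126.5 K/W
Q = ΔT/R_total = 196/126.5

Q ≈ 1.55 W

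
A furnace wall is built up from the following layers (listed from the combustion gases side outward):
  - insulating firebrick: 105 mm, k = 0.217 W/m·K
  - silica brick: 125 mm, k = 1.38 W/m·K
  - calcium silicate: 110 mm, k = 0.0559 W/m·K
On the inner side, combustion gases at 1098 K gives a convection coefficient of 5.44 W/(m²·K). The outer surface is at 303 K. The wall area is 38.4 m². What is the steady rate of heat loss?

Q ≈ 11200 W

Series thermal resistances:
R_inner film = 1/(h_i·A) = 1/(5.44×38.4) = 0.004787 K/W
R_insulating firebrick = L/(kA) = 0.105/(0.217×38.4) = 0.0126 K/W
R_silica brick = L/(kA) = 0.125/(1.38×38.4) = 0.002359 K/W
R_calcium silicate = L/(kA) = 0.11/(0.0559×38.4) = 0.05124 K/W
R_total = 0.07099 K/W
Q = ΔT / R_total = 795 / 0.07099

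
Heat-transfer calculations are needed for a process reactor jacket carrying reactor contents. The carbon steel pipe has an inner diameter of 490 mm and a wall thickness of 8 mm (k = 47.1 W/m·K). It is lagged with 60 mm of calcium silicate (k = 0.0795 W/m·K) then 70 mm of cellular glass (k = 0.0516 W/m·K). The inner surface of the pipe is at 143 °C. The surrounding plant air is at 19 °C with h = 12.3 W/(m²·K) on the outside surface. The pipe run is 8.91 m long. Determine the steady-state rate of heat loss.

Q ≈ 1020 W

For a radial system each layer contributes R = ln(r_out/r_in)/(2πkL); films add R = 1/(hA).
R_carbon steel pipe wall = ln(253/245)/(2π×47.1×8.91) = 1.219×10^-5 K/W
R_calcium silicate = ln(313/253)/(2π×0.0795×8.91) = 0.04782 K/W
R_cellular glass = ln(383/313)/(2π×0.0516×8.91) = 0.06987 K/W
R_outer film = 1/(h_o·2πr_oL) = 1/(12.3×2π×0.383×8.91) = 0.003792 K/W
R_total = 0.1215 K/W
Q = ΔT/R_total = 124/0.1215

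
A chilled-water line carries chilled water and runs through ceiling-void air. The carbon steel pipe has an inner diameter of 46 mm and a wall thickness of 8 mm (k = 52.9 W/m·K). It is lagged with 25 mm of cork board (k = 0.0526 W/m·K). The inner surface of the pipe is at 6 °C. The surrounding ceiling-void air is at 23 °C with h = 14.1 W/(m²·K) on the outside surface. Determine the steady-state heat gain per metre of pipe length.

Per-layer cylindrical resistances, series-summed:
R_carbon steel pipe wall = ln(31/23)/(2π×52.9×1) = 8.98×10^-4 K/W
R_cork board = ln(56/31)/(2π×0.0526×1) = 1.789 K/W
R_outer film = 1/(h_o·2πr_oL) = 1/(14.1×2π×0.056×1) = 0.2016 K/W
R_total = 1.992 K/W
Q = ΔT/R_total = 17/1.992

q′ ≈ 8.54 W/m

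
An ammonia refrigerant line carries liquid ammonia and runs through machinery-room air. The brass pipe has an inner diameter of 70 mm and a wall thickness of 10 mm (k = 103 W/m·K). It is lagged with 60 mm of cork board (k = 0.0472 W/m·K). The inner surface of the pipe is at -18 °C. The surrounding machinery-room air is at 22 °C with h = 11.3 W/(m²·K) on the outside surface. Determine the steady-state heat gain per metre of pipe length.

For a radial system each layer contributes R = ln(r_out/r_in)/(2πkL); films add R = 1/(hA).
R_brass pipe wall = ln(45/35)/(2π×103×1) = 3.883×10^-4 K/W
R_cork board = ln(105/45)/(2π×0.0472×1) = 2.857 K/W
R_outer film = 1/(h_o·2πr_oL) = 1/(11.3×2π×0.105×1) = 0.1341 K/W
R_total = 2.992 K/W
Q = ΔT/R_total = 40/2.992

q′ ≈ 13.4 W/m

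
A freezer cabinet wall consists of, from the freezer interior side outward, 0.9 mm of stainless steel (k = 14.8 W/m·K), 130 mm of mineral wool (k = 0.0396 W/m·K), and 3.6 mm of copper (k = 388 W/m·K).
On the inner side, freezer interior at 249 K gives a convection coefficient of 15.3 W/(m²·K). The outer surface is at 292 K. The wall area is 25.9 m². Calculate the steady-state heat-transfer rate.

Series thermal resistances:
R_inner film = 1/(h_i·A) = 1/(15.3×25.9) = 0.002524 K/W
R_stainless steel = L/(kA) = 0.0009/(14.8×25.9) = 2.348×10^-6 K/W
R_mineral wool = L/(kA) = 0.13/(0.0396×25.9) = 0.1268 K/W
R_copper = L/(kA) = 0.0036/(388×25.9) = 3.582×10^-7 K/W
R_total = 0.1293 K/W
Q = ΔT / R_total = 43 / 0.1293

Q ≈ 333 W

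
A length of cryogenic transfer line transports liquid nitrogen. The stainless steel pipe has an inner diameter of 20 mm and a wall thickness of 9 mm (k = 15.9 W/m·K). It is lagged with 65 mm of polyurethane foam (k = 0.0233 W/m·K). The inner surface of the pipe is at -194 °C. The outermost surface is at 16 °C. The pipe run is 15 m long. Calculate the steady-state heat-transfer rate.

Treating each annulus and film as a series resistance:
R_stainless steel pipe wall = ln(19/10)/(2π×15.9×15) = 4.283×10^-4 K/W
R_polyurethane foam = ln(84/19)/(2π×0.0233×15) = 0.6769 K/W
R_total = 0.6773 K/W
Q = ΔT/R_total = 210/0.6773

Q ≈ 310 W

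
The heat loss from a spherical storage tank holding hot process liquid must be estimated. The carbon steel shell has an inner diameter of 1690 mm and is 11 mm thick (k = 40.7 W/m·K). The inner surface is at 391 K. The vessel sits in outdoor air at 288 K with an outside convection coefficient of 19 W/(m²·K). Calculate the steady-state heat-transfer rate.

Q ≈ 17900 W

For a spherical shell R = (1/r₁ − 1/r₂)/(4πk); film R = 1/(h·4πr²). In series:
R_carbon steel shell = (1/0.845 − 1/0.856)/(4π×40.7) = 2.973×10^-5 K/W
R_outer film = 1/(h·4πr_o²) = 1/(19×4π×0.856²) = 0.005716 K/W
R_total = 0.005746 K/W
Q = ΔT/R_total = 103/0.005746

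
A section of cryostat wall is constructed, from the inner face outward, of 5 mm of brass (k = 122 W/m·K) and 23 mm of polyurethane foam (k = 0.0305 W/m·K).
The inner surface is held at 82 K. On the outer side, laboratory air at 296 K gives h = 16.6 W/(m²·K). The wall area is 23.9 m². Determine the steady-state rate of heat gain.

Thermal resistances in series:
R_brass = L/(kA) = 0.005/(122×23.9) = 1.715×10^-6 K/W
R_polyurethane foam = L/(kA) = 0.023/(0.0305×23.9) = 0.03155 K/W
R_outer film = 1/(h_o·A) = 1/(16.6×23.9) = 0.002521 K/W
R_total = 0.03407 K/W
Q = ΔT / R_total = 214 / 0.03407

Q ≈ 6280 W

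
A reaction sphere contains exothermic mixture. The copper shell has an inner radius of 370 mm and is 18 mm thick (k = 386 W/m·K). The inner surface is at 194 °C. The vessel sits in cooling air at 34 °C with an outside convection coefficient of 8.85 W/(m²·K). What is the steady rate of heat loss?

Radial (spherical) resistances in series:
R_copper shell = (1/0.37 − 1/0.388)/(4π×386) = 2.585×10^-5 K/W
R_outer film = 1/(h·4πr_o²) = 1/(8.85×4π×0.388²) = 0.05973 K/W
R_total = 0.05975 K/W
Q = ΔT/R_total = 160/0.05975

Q ≈ 2680 W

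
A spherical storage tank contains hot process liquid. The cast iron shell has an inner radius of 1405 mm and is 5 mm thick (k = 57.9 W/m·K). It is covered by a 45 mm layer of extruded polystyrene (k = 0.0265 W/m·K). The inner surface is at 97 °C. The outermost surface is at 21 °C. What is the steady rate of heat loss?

Radial (spherical) resistances in series:
R_cast iron shell = (1/1.405 − 1/1.41)/(4π×57.9) = 3.469×10^-6 K/W
R_extruded polystyrene = (1/1.41 − 1/1.455)/(4π×0.0265) = 0.06587 K/W
R_total = 0.06587 K/W
Q = ΔT/R_total = 76/0.06587

Q ≈ 1150 W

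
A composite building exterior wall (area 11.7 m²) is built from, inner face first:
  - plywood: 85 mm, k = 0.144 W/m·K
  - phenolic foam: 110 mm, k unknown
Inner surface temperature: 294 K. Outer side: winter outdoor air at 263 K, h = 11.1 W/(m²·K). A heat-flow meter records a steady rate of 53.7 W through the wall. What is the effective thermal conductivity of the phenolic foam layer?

Model the wall as resistances in series:
R_plywood = L/(kA) = 0.085/(0.144×11.7) = 0.05045 K/W
R_outer film = 1/(h_o·A) = 1/(11.1×11.7) = 0.0077 K/W
Sum of known resistances R_other = 0.05815 K/W
Total R = ΔT/Q = 31/53.7 = 0.5773 K/W
R_phenolic foam = R_total − R_other = 0.5191 K/W
k = L/(R·A) = 0.11/(0.5191×11.7)

k ≈ 0.0181 W/(m·K)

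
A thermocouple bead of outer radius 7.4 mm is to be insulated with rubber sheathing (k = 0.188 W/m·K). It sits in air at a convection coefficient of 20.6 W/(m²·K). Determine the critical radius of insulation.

r_cr ≈ 18.3 mm

For a sphere r_cr = 2k/h = 2×0.188/20.6
r_cr = 18.3 mm; since the bare radius (7.4 mm) is below r_cr, adding a thin layer of insulation will *increase* heat loss.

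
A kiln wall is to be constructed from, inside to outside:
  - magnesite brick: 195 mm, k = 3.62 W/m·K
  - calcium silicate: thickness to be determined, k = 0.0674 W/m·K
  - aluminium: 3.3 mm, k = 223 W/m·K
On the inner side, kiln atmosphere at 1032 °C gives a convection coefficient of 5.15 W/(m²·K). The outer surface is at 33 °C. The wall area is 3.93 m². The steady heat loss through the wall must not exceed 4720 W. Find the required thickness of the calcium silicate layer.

L ≈ 39.3 mm

Series thermal resistances:
R_inner film = 1/(h_i·A) = 1/(5.15×3.93) = 0.04941 K/W
R_magnesite brick = L/(kA) = 0.195/(3.62×3.93) = 0.01371 K/W
R_aluminium = L/(kA) = 0.0033/(223×3.93) = 3.765×10^-6 K/W
Sum of the known resistances R_other = 0.06312 K/W
Required total resistance R_tot = ΔT/Q_allow = 999/4720 = 0.2117 K/W
R_calcium silicate = R_tot − R_other = 0.1485 K/W
L = R·k·A = 0.1485×0.0674×3.93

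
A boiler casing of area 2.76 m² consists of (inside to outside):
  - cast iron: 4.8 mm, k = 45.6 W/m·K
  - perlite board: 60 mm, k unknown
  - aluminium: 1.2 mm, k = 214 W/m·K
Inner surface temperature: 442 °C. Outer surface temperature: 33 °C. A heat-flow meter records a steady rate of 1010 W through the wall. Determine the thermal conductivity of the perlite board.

Model the wall as resistances in series:
R_cast iron = L/(kA) = 0.0048/(45.6×2.76) = 3.814×10^-5 K/W
R_aluminium = L/(kA) = 0.0012/(214×2.76) = 2.032×10^-6 K/W
Sum of known resistances R_other = 4.017×10^-5 K/W
Total R = ΔT/Q = 409/1010 = 0.405 K/W
R_perlite board = R_total − R_other = 0.4049 K/W
k = L/(R·A) = 0.06/(0.4049×2.76)

k ≈ 0.0537 W/(m·K)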